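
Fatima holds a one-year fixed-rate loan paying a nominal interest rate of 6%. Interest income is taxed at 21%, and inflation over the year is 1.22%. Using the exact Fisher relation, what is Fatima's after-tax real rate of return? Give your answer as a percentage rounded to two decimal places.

3.48%

After-tax nominal return = 6% × (1 − 0.21) = 4.7400%.
1 + r = 1.04740 / 1.01220 = 1.034776
After-tax real rate = 1.034776 − 1 → 3.48%.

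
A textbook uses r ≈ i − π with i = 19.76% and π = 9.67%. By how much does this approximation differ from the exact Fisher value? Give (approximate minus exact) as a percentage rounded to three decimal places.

Approximate: r ≈ 19.760% − 9.670% = 10.0900%
Exact: (1 + 0.1976)/(1 + 0.0967) − 1 = 9.2003%
Error = 10.0900% − 9.2003% = 0.8897% → 0.890%.

0.890%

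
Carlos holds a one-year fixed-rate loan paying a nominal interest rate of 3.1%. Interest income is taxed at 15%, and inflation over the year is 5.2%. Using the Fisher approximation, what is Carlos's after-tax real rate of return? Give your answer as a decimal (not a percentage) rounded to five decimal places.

-0.02565

After-tax nominal return = 3.1% × (1 − 0.15) = 2.6350%.
r ≈ 2.6350% − 5.2% → -0.02565.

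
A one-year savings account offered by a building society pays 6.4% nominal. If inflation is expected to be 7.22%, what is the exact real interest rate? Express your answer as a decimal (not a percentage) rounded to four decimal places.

-0.0076

1 + r = 1.06400 / 1.07220 = 0.992352
r = 0.992352 − 1 = -0.7648%, i.e. -0.0076.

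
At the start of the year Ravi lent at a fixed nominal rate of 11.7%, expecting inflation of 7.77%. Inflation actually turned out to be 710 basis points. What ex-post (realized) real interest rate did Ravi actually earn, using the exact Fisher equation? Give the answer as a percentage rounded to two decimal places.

Ex-post: (1 + 0.1170)/(1 + 0.0710) − 1 = 4.2951%
So the realized real rate is 4.30%.

4.30%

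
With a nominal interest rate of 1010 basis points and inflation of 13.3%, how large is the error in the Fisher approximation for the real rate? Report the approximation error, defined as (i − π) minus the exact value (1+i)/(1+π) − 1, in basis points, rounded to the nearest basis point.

Approximate: r ≈ 10.100% − 13.300% = -3.2000%
Exact: (1 + 0.1010)/(1 + 0.1330) − 1 = -2.8244%
Error = -3.2000% − (-2.8244%) = -0.3756% → -38 basis points.

-38 basis points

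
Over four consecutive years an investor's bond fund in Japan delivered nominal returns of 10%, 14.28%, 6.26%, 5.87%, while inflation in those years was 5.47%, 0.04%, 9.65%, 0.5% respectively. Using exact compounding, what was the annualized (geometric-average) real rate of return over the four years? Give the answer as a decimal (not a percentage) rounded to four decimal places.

Nominal growth factor = 1.1000 × 1.1428 × 1.0626 × 1.0587 = 1.41418310
Price-level growth factor = 1.0547 × 1.0004 × 1.0965 × 1.0050 = 1.16272585
Real growth factor = 1.41418310 / 1.16272585 = 1.21626529
Annualized real rate = 1.21626529^(1/4) − 1 = 5.0164% → 0.0502.

0.0502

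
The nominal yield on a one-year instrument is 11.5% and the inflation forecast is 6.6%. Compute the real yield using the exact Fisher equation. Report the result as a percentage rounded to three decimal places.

4.597%

1 + r = 1.11500 / 1.06600 = 1.045966
r = 1.045966 − 1 = 4.5966%, i.e. 4.597%.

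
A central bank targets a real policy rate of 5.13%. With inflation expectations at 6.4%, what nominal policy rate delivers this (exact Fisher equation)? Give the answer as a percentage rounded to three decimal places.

(1 + i) = (1 + r)(1 + π) = 1.05130 × 1.06400 = 1.1185832
i = 1.1185832 − 1, so the required nominal rate is 11.858%.

11.858%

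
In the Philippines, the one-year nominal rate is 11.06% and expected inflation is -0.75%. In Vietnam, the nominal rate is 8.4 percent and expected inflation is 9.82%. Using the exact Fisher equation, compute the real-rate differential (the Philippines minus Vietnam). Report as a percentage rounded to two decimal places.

The Philippines: (1 + 0.1106)/(1 − 0.0075) − 1 = 11.8992%
Vietnam: (1 + 0.0840)/(1 + 0.0982) − 1 = -1.2930%
Differential = 11.8992% − (-1.2930%) = 13.1923% → 13.19%.

13.19%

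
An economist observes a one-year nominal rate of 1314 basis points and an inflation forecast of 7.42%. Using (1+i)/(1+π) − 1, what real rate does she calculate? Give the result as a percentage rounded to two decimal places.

By the Fisher identity, 1 + r = (1 + i)/(1 + π).
1 + r = 1.13140 / 1.07420 = 1.053249
r = 1.053249 − 1 = 5.3249%, i.e. 5.32%.

5.32%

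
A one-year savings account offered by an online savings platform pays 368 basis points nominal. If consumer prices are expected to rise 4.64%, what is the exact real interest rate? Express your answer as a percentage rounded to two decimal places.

1 + r = 1.03680 / 1.04640 = 0.990826
r = 0.990826 − 1 = -0.9174%, i.e. -0.92%.

-0.92%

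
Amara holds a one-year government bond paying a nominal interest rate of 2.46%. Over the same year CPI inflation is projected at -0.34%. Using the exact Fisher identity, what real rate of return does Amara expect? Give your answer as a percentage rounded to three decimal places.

By the Fisher identity, 1 + r = (1 + i)/(1 + π).
1 + r = 1.02460 / 0.99660 = 1.028096
r = 1.028096 − 1 = 2.8096%, i.e. 2.810%.

2.810%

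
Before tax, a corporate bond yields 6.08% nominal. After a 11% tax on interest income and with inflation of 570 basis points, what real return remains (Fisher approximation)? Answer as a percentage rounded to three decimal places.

After-tax nominal return = 6.08% × (1 − 0.11) = 5.4112%.
r ≈ 5.4112% − 5.7% → -0.289%.

-0.289%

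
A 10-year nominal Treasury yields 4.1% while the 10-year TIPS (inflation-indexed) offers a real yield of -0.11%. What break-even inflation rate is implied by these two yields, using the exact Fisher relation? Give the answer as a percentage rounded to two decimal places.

(1 + π) = (1 + i)/(1 + r) = 1.04100 / 0.99890 = 1.042146
Break-even inflation = 1.042146 − 1 → 4.21%.

4.21%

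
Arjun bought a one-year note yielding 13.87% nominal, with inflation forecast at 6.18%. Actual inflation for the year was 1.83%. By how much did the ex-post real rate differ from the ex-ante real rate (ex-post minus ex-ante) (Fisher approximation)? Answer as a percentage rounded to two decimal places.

Ex-ante: 13.87% − 6.18% = 7.690%
Ex-post: 13.87% − 1.83% = 12.040%
Difference (ex-post − ex-ante) = 4.3500% → 4.35%.

4.35%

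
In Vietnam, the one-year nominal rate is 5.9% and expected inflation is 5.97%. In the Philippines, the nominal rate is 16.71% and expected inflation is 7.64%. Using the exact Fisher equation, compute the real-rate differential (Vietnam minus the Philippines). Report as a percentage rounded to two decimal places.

Vietnam: (1 + 0.0590)/(1 + 0.0597) − 1 = -0.0661%
The Philippines: (1 + 0.1671)/(1 + 0.0764) − 1 = 8.4262%
Differential = -0.0661% − 8.4262% = -8.4923% → -8.49%.

-8.49%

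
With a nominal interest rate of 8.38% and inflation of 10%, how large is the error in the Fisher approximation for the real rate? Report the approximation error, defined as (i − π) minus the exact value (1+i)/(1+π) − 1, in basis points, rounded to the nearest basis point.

-15 basis points

Approximate: r ≈ 8.380% − 10.000% = -1.6200%
Exact: (1 + 0.0838)/(1 + 0.1000) − 1 = -1.4727%
Error = -1.6200% − (-1.4727%) = -0.1473% → -15 basis points.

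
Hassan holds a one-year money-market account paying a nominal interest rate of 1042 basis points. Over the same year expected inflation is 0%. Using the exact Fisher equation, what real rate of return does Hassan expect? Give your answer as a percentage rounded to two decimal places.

10.42%

By the Fisher equation, 1 + r = (1 + i)/(1 + π).
1 + r = 1.10420 / 1.00000 = 1.104200
r = 1.104200 − 1 = 10.4200%, i.e. 10.42%.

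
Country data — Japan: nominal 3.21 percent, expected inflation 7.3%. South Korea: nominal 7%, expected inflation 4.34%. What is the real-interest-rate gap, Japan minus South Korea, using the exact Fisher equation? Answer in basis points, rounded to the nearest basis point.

-636 basis points

Japan: (1 + 0.0321)/(1 + 0.0730) − 1 = -3.8117%
South Korea: (1 + 0.0700)/(1 + 0.0434) − 1 = 2.5494%
Differential = -3.8117% − 2.5494% = -6.3611% → -636 basis points.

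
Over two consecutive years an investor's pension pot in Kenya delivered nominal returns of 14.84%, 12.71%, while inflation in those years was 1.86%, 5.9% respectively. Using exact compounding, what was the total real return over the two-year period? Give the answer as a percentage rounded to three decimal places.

19.993%

Compound the nominal returns: 1.1484 × 1.1271 = 1.294362.
Compound inflation: 1.0186 × 1.0590 = 1.078697.
Deflate: 1.294362 / 1.078697 = 1.199930.
Total real return = 1.199930 − 1 → 19.993%.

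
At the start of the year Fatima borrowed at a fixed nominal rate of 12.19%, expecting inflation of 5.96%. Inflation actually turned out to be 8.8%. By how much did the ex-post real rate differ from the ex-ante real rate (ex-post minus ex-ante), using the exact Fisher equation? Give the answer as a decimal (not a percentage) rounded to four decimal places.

-0.0276

Ex-ante: (1 + 0.1219)/(1 + 0.0596) − 1 = 5.8796%
Ex-post: (1 + 0.1219)/(1 + 0.0880) − 1 = 3.1158%
Difference (ex-post − ex-ante) = -2.7638% → -0.0276.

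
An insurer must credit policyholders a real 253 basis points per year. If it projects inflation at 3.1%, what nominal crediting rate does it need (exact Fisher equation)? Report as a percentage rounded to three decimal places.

(1 + i) = (1 + r)(1 + π) = 1.02530 × 1.03100 = 1.0570843
i = 1.0570843 − 1, so the required nominal rate is 5.708%.

5.708%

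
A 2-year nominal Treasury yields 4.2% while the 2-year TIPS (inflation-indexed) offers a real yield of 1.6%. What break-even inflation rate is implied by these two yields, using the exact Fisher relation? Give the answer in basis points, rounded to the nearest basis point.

(1 + π) = (1 + i)/(1 + r) = 1.04200 / 1.01600 = 1.025591
Break-even inflation = 1.025591 − 1 → 256 basis points.

256 basis points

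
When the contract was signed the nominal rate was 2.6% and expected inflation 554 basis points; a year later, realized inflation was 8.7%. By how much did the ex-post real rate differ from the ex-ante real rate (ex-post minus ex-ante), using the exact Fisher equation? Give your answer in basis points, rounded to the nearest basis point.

Ex-ante: (1 + 0.0260)/(1 + 0.0554) − 1 = -2.7857%
Ex-post: (1 + 0.0260)/(1 + 0.0870) − 1 = -5.6118%
Difference (ex-post − ex-ante) = -2.8261% → -283 basis points.

-283 basis points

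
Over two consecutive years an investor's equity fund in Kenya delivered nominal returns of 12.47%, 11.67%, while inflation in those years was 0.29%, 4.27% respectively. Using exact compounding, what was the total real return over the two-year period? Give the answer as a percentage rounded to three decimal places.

Nominal growth factor = 1.1247 × 1.1167 = 1.255952
Price-level growth factor = 1.0029 × 1.0427 = 1.045724
Real growth factor = 1.255952 / 1.045724 = 1.201037
Total real return = 1.201037 − 1 → 20.104%.

20.104%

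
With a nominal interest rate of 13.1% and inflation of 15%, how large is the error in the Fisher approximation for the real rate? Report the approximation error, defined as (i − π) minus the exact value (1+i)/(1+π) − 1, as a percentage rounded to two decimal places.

-0.25%

Approximate: r ≈ 13.100% − 15.000% = -1.9000%
Exact: (1 + 0.1310)/(1 + 0.1500) − 1 = -1.6522%
Error = -1.9000% − (-1.6522%) = -0.2478% → -0.25%.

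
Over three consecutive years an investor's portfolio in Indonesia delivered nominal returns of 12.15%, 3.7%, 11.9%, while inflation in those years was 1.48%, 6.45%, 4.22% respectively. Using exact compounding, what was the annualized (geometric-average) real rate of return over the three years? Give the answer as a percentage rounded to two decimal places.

Compound the nominal returns: 1.1215 × 1.0370 × 1.1190 = 1.30139196.
Compound inflation: 1.0148 × 1.0645 × 1.0422 = 1.12584134.
Deflate: 1.30139196 / 1.12584134 = 1.15592838.
Annualized real rate = 1.15592838^(1/3) − 1 = 4.9487% → 4.95%.

4.95%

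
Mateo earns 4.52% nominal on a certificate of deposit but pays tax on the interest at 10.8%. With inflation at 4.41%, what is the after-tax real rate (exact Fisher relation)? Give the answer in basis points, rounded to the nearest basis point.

After-tax nominal return = 4.52% × (1 − 0.108) = 4.03184%.
1 + r = 1.0403184 / 1.04410 = 0.996378
After-tax real rate = 0.996378 − 1 → -36 basis points.

-36 basis points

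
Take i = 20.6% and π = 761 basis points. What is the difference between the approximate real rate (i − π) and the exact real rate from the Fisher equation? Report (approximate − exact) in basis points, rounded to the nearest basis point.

Approximate: r ≈ 20.600% − 7.610% = 12.9900%
Exact: (1 + 0.2060)/(1 + 0.0761) − 1 = 12.0714%
Error = 12.9900% − 12.0714% = 0.9186% → 92 basis points.

92 basis points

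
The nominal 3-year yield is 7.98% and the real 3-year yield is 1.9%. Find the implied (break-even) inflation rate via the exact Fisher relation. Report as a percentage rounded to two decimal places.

(1 + π) = (1 + i)/(1 + r) = 1.07980 / 1.01900 = 1.059666
Break-even inflation = 1.059666 − 1 → 5.97%.

5.97%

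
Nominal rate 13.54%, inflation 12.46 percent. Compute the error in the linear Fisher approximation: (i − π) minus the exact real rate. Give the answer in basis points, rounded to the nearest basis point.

12 basis points

Approximate: r ≈ 13.540% − 12.460% = 1.0800%
Exact: (1 + 0.1354)/(1 + 0.1246) − 1 = 0.9603%
Error = 1.0800% − 0.9603% = 0.1197% → 12 basis points.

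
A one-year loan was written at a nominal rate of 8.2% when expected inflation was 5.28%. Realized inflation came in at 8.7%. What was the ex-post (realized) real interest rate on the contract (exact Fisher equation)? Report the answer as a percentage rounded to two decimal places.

Ex-post: (1 + 0.0820)/(1 + 0.0870) − 1 = -0.4600%
So the realized real rate is -0.46%.

-0.46%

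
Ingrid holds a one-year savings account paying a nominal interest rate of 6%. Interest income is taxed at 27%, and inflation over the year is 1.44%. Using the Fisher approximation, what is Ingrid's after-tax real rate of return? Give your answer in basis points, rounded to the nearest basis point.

294 basis points

After-tax nominal return = 6% × (1 − 0.27) = 4.3800%.
r ≈ 4.3800% − 1.44% → 294 basis points.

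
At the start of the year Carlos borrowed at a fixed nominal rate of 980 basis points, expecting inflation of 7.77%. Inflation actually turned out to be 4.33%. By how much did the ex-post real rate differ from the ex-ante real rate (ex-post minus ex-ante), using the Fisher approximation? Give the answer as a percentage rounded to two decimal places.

Ex-ante: 9.8% − 7.77% = 2.030%
Ex-post: 9.8% − 4.33% = 5.470%
Difference (ex-post − ex-ante) = 3.4400% → 3.44%.

3.44%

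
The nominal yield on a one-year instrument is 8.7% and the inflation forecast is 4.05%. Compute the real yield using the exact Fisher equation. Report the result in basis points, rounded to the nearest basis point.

447 basis points

By the Fisher equation, 1 + r = (1 + i)/(1 + π).
1 + r = 1.08700 / 1.04050 = 1.044690
r = 1.044690 − 1 = 4.4690%, i.e. 447 basis points.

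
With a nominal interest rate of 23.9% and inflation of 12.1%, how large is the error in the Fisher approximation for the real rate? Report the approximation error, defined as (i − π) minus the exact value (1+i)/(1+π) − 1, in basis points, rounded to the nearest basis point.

127 basis points

Approximate: r ≈ 23.900% − 12.100% = 11.8000%
Exact: (1 + 0.2390)/(1 + 0.1210) − 1 = 10.5263%
Error = 11.8000% − 10.5263% = 1.2737% → 127 basis points.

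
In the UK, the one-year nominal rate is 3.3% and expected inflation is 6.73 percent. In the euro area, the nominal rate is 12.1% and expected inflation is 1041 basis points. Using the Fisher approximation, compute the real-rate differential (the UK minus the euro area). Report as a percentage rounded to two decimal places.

-5.12%

The UK: 3.3% − 6.73% = -3.430%
The euro area: 12.1% − 10.41% = 1.690%
Differential = -5.120% → -5.12%.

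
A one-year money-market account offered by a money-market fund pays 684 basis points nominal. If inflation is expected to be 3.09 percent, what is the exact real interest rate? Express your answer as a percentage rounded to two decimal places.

1 + r = 1.06840 / 1.03090 = 1.036376
r = 1.036376 − 1 = 3.6376%, i.e. 3.64%.

3.64%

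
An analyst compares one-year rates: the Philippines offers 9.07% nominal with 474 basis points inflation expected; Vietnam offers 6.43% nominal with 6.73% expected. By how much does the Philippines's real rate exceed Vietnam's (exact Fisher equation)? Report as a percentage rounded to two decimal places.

4.42%

The Philippines: (1 + 0.0907)/(1 + 0.0474) − 1 = 4.1340%
Vietnam: (1 + 0.0643)/(1 + 0.0673) − 1 = -0.2811%
Differential = 4.1340% − (-0.2811%) = 4.4151% → 4.42%.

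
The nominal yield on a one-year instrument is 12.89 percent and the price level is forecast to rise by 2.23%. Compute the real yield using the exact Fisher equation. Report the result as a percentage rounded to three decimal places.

By the Fisher equation, 1 + r = (1 + i)/(1 + π).
1 + r = 1.12890 / 1.02230 = 1.1042747
r = 1.1042747 − 1 = 10.42747%, i.e. 10.427%.

10.427%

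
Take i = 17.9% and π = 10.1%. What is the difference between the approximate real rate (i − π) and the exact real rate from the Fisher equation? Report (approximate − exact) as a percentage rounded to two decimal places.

Approximate: r ≈ 17.900% − 10.100% = 7.8000%
Exact: (1 + 0.1790)/(1 + 0.1010) − 1 = 7.0845%
Error = 7.8000% − 7.0845% = 0.7155% → 0.72%.

0.72%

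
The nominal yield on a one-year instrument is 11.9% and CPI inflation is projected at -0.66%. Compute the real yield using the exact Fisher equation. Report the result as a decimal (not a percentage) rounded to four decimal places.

0.1264

1 + r = 1.11900 / 0.99340 = 1.126434
r = 1.126434 − 1 = 12.6434%, i.e. 0.1264.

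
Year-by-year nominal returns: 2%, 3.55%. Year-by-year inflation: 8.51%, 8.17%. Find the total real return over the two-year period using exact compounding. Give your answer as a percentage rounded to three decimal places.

Nominal growth factor = 1.0200 × 1.0355 = 1.056210
Price-level growth factor = 1.0851 × 1.0817 = 1.173753
Real growth factor = 1.056210 / 1.173753 = 0.899857
Total real return = 0.899857 − 1 → -10.014%.

-10.014%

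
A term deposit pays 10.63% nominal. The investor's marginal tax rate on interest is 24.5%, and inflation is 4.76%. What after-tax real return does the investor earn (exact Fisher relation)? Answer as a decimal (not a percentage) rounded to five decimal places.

After-tax nominal return = 10.63% × (1 − 0.245) = 8.02565%.
1 + r = 1.0802565 / 1.04760 = 1.031173
After-tax real rate = 1.031173 − 1 → 0.03117.

0.03117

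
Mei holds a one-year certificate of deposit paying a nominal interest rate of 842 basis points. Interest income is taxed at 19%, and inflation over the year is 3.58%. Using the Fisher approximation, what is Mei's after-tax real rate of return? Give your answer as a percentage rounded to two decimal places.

After-tax nominal return = 8.42% × (1 − 0.19) = 6.8202%.
r ≈ 6.8202% − 3.58% → 3.24%.

3.24%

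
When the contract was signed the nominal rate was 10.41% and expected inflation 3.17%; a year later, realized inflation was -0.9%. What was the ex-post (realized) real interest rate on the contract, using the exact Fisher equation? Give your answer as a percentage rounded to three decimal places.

11.413%

Ex-post: (1 + 0.1041)/(1 − 0.0090) − 1 = 11.4127%
So the realized real rate is 11.413%.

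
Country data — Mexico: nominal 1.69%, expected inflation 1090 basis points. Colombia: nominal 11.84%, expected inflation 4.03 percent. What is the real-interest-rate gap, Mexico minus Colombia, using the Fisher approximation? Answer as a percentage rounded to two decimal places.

Mexico: 1.69% − 10.9% = -9.210%
Colombia: 11.84% − 4.03% = 7.810%
Differential = -17.020% → -17.02%.

-17.02%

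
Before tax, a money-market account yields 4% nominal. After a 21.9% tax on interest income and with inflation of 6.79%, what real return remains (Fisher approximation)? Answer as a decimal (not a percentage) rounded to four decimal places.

After-tax nominal return = 4% × (1 − 0.219) = 3.1240%.
r ≈ 3.1240% − 6.79% → -0.0367.

-0.0367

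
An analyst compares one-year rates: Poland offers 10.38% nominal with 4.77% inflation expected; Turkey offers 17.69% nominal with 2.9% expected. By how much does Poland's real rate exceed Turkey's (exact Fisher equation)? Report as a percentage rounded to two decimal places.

Poland: (1 + 0.1038)/(1 + 0.0477) − 1 = 5.3546%
Turkey: (1 + 0.1769)/(1 + 0.0290) − 1 = 14.3732%
Differential = 5.3546% − 14.3732% = -9.0186% → -9.02%.

-9.02%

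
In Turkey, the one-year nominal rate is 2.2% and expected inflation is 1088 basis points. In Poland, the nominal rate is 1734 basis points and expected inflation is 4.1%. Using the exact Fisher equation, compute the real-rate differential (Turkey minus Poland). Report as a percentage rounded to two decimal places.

Turkey: (1 + 0.0220)/(1 + 0.1088) − 1 = -7.8283%
Poland: (1 + 0.1734)/(1 + 0.0410) − 1 = 12.7185%
Differential = -7.8283% − 12.7185% = -20.5468% → -20.55%.

-20.55%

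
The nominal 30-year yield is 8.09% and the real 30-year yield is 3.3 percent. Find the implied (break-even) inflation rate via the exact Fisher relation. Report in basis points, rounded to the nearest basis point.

464 basis points

(1 + π) = (1 + i)/(1 + r) = 1.08090 / 1.03300 = 1.046370
Break-even inflation = 1.046370 − 1 → 464 basis points.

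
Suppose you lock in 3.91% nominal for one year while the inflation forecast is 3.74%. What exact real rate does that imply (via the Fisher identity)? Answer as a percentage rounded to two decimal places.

1 + r = 1.03910 / 1.03740 = 1.001639
r = 1.001639 − 1 = 0.1639%, i.e. 0.16%.

0.16%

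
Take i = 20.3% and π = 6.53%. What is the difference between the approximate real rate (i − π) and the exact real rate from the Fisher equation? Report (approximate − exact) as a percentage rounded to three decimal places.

0.844%

Approximate: r ≈ 20.300% − 6.530% = 13.7700%
Exact: (1 + 0.2030)/(1 + 0.0653) − 1 = 12.9259%
Error = 13.7700% − 12.9259% = 0.8441% → 0.844%.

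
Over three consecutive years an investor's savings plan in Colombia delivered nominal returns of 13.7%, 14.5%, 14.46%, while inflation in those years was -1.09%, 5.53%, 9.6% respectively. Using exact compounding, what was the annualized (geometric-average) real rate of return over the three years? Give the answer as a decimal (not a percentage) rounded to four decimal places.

0.0921

Nominal growth factor = 1.1370 × 1.1450 × 1.1446 = 1.49011468
Price-level growth factor = 0.9891 × 1.0553 × 1.0960 = 1.14400176
Real growth factor = 1.49011468 / 1.14400176 = 1.30254579
Annualized real rate = 1.30254579^(1/3) − 1 = 9.2105% → 0.0921.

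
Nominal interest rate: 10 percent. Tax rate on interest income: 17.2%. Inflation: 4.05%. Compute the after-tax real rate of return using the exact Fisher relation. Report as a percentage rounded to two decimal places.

After-tax nominal return = 10% × (1 − 0.172) = 8.2800%.
1 + r = 1.08280 / 1.04050 = 1.040654
After-tax real rate = 1.040654 − 1 → 4.07%.

4.07%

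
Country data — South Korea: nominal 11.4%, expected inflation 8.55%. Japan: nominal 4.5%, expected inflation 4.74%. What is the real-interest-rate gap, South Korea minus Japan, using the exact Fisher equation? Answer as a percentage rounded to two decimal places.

South Korea: (1 + 0.1140)/(1 + 0.0855) − 1 = 2.6255%
Japan: (1 + 0.0450)/(1 + 0.0474) − 1 = -0.2291%
Differential = 2.6255% − (-0.2291%) = 2.8547% → 2.85%.

2.85%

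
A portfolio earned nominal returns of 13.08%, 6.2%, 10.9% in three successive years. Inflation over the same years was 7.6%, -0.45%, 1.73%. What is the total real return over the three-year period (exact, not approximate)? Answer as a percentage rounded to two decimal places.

Nominal growth factor = 1.1308 × 1.0620 × 1.1090 = 1.331809
Price-level growth factor = 1.0760 × 0.9955 × 1.0173 = 1.089689
Real growth factor = 1.331809 / 1.089689 = 1.222192
Total real return = 1.222192 − 1 → 22.22%.

22.22%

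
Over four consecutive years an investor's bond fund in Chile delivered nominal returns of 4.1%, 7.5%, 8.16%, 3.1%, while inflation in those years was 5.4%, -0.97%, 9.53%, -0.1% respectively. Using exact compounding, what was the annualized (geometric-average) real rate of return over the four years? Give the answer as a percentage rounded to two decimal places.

2.24%

Nominal growth factor = 1.0410 × 1.0750 × 1.0816 × 1.0310 = 1.24791366
Price-level growth factor = 1.0540 × 0.9903 × 1.0953 × 0.9990 = 1.14210482
Real growth factor = 1.24791366 / 1.14210482 = 1.09264371
Annualized real rate = 1.09264371^(1/4) − 1 = 2.2397% → 2.24%.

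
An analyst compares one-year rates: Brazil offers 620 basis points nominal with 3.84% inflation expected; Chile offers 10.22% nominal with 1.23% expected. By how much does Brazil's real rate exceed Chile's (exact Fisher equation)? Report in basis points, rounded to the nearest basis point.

Brazil: (1 + 0.0620)/(1 + 0.0384) − 1 = 2.2727%
Chile: (1 + 0.1022)/(1 + 0.0123) − 1 = 8.8808%
Differential = 2.2727% − 8.8808% = -6.6080% → -661 basis points.

-661 basis points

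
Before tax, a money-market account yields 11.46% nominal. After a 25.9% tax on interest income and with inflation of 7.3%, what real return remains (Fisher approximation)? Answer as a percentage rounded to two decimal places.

1.19%

After-tax nominal return = 11.46% × (1 − 0.259) = 8.49186%.
r ≈ 8.49186% − 7.3% → 1.19%.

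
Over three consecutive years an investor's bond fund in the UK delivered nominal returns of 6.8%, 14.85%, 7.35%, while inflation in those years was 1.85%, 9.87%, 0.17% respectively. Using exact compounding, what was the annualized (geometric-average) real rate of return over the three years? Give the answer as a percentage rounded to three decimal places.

Compound the nominal returns: 1.0680 × 1.1485 × 1.0735 = 1.31675295.
Compound inflation: 1.0185 × 1.0987 × 1.0017 = 1.12092829.
Deflate: 1.31675295 / 1.12092829 = 1.17469865.
Annualized real rate = 1.17469865^(1/3) − 1 = 5.5137% → 5.514%.

5.514%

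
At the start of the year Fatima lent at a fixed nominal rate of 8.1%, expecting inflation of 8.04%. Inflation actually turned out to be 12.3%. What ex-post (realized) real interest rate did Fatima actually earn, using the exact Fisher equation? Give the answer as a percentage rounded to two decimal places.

-3.74%

Ex-post: (1 + 0.0810)/(1 + 0.1230) − 1 = -3.7400%
So the realized real rate is -3.74%.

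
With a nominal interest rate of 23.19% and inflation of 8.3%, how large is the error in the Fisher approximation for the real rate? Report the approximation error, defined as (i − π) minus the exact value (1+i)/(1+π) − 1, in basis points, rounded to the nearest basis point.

Approximate: r ≈ 23.190% − 8.300% = 14.8900%
Exact: (1 + 0.2319)/(1 + 0.0830) − 1 = 13.7488%
Error = 14.8900% − 13.7488% = 1.1412% → 114 basis points.

114 basis points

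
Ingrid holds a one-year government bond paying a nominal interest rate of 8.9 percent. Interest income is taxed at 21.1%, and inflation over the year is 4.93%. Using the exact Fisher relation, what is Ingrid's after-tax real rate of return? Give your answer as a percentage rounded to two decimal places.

1.99%

After-tax nominal return = 8.9% × (1 − 0.211) = 7.0221%.
1 + r = 1.070221 / 1.04930 = 1.019938
After-tax real rate = 1.019938 − 1 → 1.99%.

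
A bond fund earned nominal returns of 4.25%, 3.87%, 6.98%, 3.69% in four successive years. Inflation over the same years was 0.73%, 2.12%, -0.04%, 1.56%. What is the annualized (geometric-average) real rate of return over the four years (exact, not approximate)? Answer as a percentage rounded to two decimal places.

3.56%

Compound the nominal returns: 1.0425 × 1.0387 × 1.0698 × 1.0369 = 1.20117328.
Compound inflation: 1.0073 × 1.0212 × 0.9996 × 1.0156 = 1.04428389.
Deflate: 1.20117328 / 1.04428389 = 1.15023634.
Annualized real rate = 1.15023634^(1/4) − 1 = 3.5611% → 3.56%.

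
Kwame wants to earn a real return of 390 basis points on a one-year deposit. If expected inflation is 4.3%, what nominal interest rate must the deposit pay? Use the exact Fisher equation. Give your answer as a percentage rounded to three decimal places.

8.368%

(1 + i) = (1 + r)(1 + π) = 1.03900 × 1.04300 = 1.083677
i = 1.083677 − 1, so the required nominal rate is 8.368%.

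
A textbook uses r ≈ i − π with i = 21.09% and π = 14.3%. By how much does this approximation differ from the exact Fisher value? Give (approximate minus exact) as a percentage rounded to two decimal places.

Approximate: r ≈ 21.090% − 14.300% = 6.7900%
Exact: (1 + 0.2109)/(1 + 0.1430) − 1 = 5.9405%
Error = 6.7900% − 5.9405% = 0.8495% → 0.85%.

0.85%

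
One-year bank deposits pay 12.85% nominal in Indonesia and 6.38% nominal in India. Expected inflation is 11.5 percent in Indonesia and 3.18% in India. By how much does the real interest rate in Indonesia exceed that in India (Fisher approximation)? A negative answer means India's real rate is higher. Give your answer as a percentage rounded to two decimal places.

Indonesia: 12.85% − 11.5% = 1.350%
India: 6.38% − 3.18% = 3.200%
Differential = -1.850% → -1.85%.

-1.85%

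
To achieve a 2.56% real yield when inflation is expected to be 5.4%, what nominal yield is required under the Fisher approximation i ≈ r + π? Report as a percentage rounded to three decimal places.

7.960%

i ≈ r + π = 2.56% + 5.4% = 7.960%.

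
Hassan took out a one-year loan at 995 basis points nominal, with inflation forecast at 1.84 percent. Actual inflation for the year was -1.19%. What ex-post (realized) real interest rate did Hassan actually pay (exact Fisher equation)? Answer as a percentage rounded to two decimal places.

Ex-post: (1 + 0.0995)/(1 − 0.0119) − 1 = 11.2742%
So the realized real rate is 11.27%.

11.27%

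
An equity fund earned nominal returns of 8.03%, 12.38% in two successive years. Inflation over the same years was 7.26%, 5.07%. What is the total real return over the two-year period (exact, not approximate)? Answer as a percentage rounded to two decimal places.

7.73%

Nominal growth factor = 1.0803 × 1.1238 = 1.214041
Price-level growth factor = 1.0726 × 1.0507 = 1.126981
Real growth factor = 1.214041 / 1.126981 = 1.077251
Total real return = 1.077251 − 1 → 7.73%.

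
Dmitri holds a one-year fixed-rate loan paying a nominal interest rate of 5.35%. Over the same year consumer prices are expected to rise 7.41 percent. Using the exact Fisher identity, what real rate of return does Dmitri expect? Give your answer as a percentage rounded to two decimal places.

-1.92%

By the Fisher identity, 1 + r = (1 + i)/(1 + π).
1 + r = 1.05350 / 1.07410 = 0.980821
r = 0.980821 − 1 = -1.9179%, i.e. -1.92%.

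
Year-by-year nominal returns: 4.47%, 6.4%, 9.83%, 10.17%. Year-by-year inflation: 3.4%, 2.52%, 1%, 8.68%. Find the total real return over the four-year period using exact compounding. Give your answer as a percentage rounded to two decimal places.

15.59%

Nominal growth factor = 1.0447 × 1.0640 × 1.0983 × 1.1017 = 1.344985
Price-level growth factor = 1.0340 × 1.0252 × 1.0100 × 1.0868 = 1.163590
Real growth factor = 1.344985 / 1.163590 = 1.155892
Total real return = 1.155892 − 1 → 15.59%.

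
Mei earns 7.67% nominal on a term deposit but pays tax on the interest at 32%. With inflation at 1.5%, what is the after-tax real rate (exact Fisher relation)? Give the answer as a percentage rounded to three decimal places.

After-tax nominal return = 7.67% × (1 − 0.32) = 5.2156%.
1 + r = 1.052156 / 1.01500 = 1.036607
After-tax real rate = 1.036607 − 1 → 3.661%.

3.661%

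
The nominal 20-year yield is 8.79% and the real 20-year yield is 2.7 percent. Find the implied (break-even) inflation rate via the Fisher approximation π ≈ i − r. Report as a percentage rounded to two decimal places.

π ≈ i − r = 8.79% − 2.7% → 6.09%.

6.09%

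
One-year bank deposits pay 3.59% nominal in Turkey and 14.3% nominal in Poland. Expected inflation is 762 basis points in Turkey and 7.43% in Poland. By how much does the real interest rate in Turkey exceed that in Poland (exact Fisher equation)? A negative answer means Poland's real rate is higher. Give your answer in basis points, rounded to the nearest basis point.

-1014 basis points

Turkey: (1 + 0.0359)/(1 + 0.0762) − 1 = -3.7447%
Poland: (1 + 0.1430)/(1 + 0.0743) − 1 = 6.3949%
Differential = -3.7447% − 6.3949% = -10.1395% → -1014 basis points.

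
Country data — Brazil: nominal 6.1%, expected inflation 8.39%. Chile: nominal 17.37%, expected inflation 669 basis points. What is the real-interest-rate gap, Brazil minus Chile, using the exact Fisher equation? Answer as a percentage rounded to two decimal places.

-12.12%

Brazil: (1 + 0.0610)/(1 + 0.0839) − 1 = -2.1127%
Chile: (1 + 0.1737)/(1 + 0.0669) − 1 = 10.0103%
Differential = -2.1127% − 10.0103% = -12.1231% → -12.12%.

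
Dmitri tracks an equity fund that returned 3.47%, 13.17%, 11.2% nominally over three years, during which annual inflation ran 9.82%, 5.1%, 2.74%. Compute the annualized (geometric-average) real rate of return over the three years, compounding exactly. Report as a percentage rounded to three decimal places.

3.167%

Compound the nominal returns: 1.0347 × 1.1317 × 1.1120 = 1.30211863.
Compound inflation: 1.0982 × 1.0510 × 1.0274 = 1.18583350.
Deflate: 1.30211863 / 1.18583350 = 1.09806193.
Annualized real rate = 1.09806193^(1/3) − 1 = 3.1674% → 3.167%.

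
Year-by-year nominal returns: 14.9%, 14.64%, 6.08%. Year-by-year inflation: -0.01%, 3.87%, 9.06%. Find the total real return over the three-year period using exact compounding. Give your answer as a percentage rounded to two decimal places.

23.36%

Nominal growth factor = 1.1490 × 1.1464 × 1.0608 = 1.397300
Price-level growth factor = 0.9999 × 1.0387 × 1.0906 = 1.132693
Real growth factor = 1.397300 / 1.132693 = 1.233609
Total real return = 1.233609 − 1 → 23.36%.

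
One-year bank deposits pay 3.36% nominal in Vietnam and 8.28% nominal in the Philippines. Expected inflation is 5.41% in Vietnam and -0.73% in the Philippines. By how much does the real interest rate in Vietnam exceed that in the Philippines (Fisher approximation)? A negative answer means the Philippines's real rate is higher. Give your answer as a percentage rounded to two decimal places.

Vietnam: 3.36% − 5.41% = -2.050%
The Philippines: 8.28% − (-0.73%) = 9.010%
Differential = -11.060% → -11.06%.

-11.06%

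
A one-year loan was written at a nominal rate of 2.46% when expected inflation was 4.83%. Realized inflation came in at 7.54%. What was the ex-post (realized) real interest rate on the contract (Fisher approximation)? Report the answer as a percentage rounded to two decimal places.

-5.08%

Ex-post: 2.46% − 7.54% = -5.080%
So the realized real rate is -5.08%.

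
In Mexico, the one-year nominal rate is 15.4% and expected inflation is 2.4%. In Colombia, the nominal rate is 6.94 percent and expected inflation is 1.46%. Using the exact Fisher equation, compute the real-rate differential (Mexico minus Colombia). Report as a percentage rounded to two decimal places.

Mexico: (1 + 0.1540)/(1 + 0.0240) − 1 = 12.6953%
Colombia: (1 + 0.0694)/(1 + 0.0146) − 1 = 5.4011%
Differential = 12.6953% − 5.4011% = 7.2942% → 7.29%.

7.29%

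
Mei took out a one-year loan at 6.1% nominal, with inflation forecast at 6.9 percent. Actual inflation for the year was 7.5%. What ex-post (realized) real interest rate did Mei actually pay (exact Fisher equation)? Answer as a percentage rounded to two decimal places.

-1.30%

Ex-post: (1 + 0.0610)/(1 + 0.0750) − 1 = -1.3023%
So the realized real rate is -1.30%.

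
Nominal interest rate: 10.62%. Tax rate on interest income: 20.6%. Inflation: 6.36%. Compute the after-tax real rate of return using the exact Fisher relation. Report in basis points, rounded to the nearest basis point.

After-tax nominal return = 10.62% × (1 − 0.206) = 8.43228%.
1 + r = 1.0843228 / 1.06360 = 1.019484
After-tax real rate = 1.019484 − 1 → 195 basis points.

195 basis points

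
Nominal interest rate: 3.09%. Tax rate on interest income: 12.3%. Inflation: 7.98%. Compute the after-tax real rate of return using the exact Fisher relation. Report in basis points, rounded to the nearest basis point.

-488 basis points

After-tax nominal return = 3.09% × (1 − 0.123) = 2.70993%.
1 + r = 1.0270993 / 1.07980 = 0.951194
After-tax real rate = 0.951194 − 1 → -488 basis points.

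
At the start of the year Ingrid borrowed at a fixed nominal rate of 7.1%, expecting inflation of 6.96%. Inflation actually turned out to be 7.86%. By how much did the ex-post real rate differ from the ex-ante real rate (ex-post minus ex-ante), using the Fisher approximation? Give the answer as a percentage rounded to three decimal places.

-0.900%

Ex-ante: 7.1% − 6.96% = 0.140%
Ex-post: 7.1% − 7.86% = -0.760%
Difference (ex-post − ex-ante) = -0.9000% → -0.900%.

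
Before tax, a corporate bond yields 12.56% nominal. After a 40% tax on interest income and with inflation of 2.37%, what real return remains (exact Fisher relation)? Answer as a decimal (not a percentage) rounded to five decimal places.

0.05046

After-tax nominal return = 12.56% × (1 − 0.4) = 7.5360%.
1 + r = 1.07536 / 1.02370 = 1.050464
After-tax real rate = 1.050464 − 1 → 0.05046.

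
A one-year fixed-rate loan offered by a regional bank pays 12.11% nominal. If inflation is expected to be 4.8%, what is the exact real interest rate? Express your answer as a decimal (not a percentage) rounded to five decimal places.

0.06975

1 + r = 1.12110 / 1.04800 = 1.069752
r = 1.069752 − 1 = 6.9752%, i.e. 0.06975.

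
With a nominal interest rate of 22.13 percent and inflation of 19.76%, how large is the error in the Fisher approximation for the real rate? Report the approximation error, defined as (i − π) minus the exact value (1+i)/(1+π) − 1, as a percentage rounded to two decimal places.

0.39%

Approximate: r ≈ 22.130% − 19.760% = 2.3700%
Exact: (1 + 0.2213)/(1 + 0.1976) − 1 = 1.9790%
Error = 2.3700% − 1.9790% = 0.3910% → 0.39%.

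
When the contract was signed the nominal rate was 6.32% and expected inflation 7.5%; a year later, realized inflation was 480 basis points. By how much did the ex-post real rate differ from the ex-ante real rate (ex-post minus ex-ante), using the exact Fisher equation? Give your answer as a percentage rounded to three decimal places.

Ex-ante: (1 + 0.0632)/(1 + 0.0750) − 1 = -1.0977%
Ex-post: (1 + 0.0632)/(1 + 0.0480) − 1 = 1.4504%
Difference (ex-post − ex-ante) = 2.5481% → 2.548%.

2.548%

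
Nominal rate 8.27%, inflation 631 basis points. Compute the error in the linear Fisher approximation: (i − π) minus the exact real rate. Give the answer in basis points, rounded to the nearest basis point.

12 basis points

Approximate: r ≈ 8.270% − 6.310% = 1.9600%
Exact: (1 + 0.0827)/(1 + 0.0631) − 1 = 1.8437%
Error = 1.9600% − 1.8437% = 0.1163% → 12 basis points.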